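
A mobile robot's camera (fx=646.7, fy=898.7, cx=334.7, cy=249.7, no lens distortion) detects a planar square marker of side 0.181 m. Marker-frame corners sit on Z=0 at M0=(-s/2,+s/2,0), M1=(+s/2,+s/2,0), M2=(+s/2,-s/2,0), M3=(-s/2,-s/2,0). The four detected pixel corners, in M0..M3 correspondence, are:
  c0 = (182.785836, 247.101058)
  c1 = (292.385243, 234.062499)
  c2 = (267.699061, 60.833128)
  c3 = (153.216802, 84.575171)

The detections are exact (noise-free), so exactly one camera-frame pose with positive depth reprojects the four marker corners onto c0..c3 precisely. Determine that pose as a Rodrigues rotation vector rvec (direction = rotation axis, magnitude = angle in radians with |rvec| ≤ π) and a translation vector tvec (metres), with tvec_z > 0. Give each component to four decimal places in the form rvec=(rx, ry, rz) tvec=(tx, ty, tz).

rvec=(0.3279, 0.2884, -0.1253) tvec=(-0.1628, -0.0946, 0.9411)

Intrinsics K: fx=646.7, fy=898.7, cx=334.7, cy=249.7
Marker side s = 0.181 m; corners in marker frame (Z=0):
  M0 = (-0.0905, +0.0905, 0)
  M1 = (+0.0905, +0.0905, 0)
  M2 = (+0.0905, -0.0905, 0)
  M3 = (-0.0905, -0.0905, 0)
Detected image corners:
  c0 = (182.785836, 247.101058) px
  c1 = (292.385243, 234.062499) px
  c2 = (267.699061, 60.833128) px
  c3 = (153.216802, 84.575171) px
Planar DLT: solve 8×8 A·h = b for H (H[2,2]=1):
  H  [+547.50537 +221.42257 +222.80220]
  H  [-150.48113 +976.40766 +159.32010]
  H  [-0.31746 +0.31764 +1.00000]
B = K⁻¹H; ‖b₁‖=1.062546, ‖b₂‖=1.062546; λ = 2/(‖b₁‖+‖b₂‖) = 0.941136, sign → tz>0 ⇒ λ=+0.941136
r₁ = λ·B[:,0] = (+0.95141,-0.07458,-0.29877); r₂ = λ·B[:,1] = (+0.16752,+0.93945,+0.29894)
r₃ = r₁×r₂ = (+0.25839,-0.33447,+0.90629); SVD([r₁ r₂ r₃]) → R = UVᵀ:
  R  [+0.95141 +0.16752 +0.25839]
  R  [-0.07458 +0.93945 -0.33447]
  R  [-0.29877 +0.29894 +0.90629]
t = (-0.16284, -0.09465, +0.94114) m
tr R = 2.797154; θ = arccos((tr R − 1)/2) = 0.454281 rad = 26.028°
axis k = ((R−Rᵀ)₃₂, (R−Rᵀ)₁₃, (R−Rᵀ)₂₁) / (2 sinθ) = (+0.721727, +0.634838, -0.275845)
rvec = θ·k = (+0.327867, +0.288395, -0.125311)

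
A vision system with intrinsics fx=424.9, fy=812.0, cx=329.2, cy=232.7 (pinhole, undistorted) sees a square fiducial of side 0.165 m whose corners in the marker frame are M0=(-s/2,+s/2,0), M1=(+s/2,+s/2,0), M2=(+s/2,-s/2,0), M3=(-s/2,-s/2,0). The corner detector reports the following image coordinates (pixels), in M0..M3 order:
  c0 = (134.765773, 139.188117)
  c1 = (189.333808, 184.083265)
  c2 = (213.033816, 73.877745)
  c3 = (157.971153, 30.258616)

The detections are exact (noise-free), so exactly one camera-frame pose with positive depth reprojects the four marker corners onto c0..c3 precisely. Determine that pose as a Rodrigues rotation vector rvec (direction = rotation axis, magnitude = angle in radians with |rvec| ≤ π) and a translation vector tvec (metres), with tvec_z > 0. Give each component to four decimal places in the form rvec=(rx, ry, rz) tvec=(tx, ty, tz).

Intrinsics K: fx=424.9, fy=812.0, cx=329.2, cy=232.7
Marker side s = 0.165 m; corners in marker frame (Z=0):
  M0 = (-0.0825, +0.0825, 0)
  M1 = (+0.0825, +0.0825, 0)
  M2 = (+0.0825, -0.0825, 0)
  M3 = (-0.0825, -0.0825, 0)
Detected image corners:
  c0 = (134.765773, 139.188117) px
  c1 = (189.333808, 184.083265) px
  c2 = (213.033816, 73.877745) px
  c3 = (157.971153, 30.258616) px
Planar DLT: solve 8×8 A·h = b for H (H[2,2]=1):
  H  [+318.48056 -138.49912 +173.57727]
  H  [+259.78873 +666.25150 +106.80206]
  H  [-0.07902 +0.02088 +1.00000]
B = K⁻¹H; ‖b₁‖=0.883708, ‖b₂‖=0.883708; λ = 2/(‖b₁‖+‖b₂‖) = 1.131596, sign → tz>0 ⇒ λ=+1.131596
r₁ = λ·B[:,0] = (+0.91745,+0.38766,-0.08941); r₂ = λ·B[:,1] = (-0.38716,+0.92171,+0.02363)
r₃ = r₁×r₂ = (+0.09157,+0.01294,+0.99571); SVD([r₁ r₂ r₃]) → R = UVᵀ:
  R  [+0.91745 -0.38716 +0.09157]
  R  [+0.38766 +0.92171 +0.01294]
  R  [-0.08941 +0.02363 +0.99571]
t = (-0.41446, -0.17545, +1.13160) m
tr R = 2.834879; θ = arccos((tr R − 1)/2) = 0.409200 rad = 23.445°
axis k = ((R−Rᵀ)₃₂, (R−Rᵀ)₁₃, (R−Rᵀ)₂₁) / (2 sinθ) = (+0.013434, +0.227443, +0.973699)
rvec = θ·k = (+0.005497, +0.093070, +0.398437)

rvec=(0.0055, 0.0931, 0.3984) tvec=(-0.4145, -0.1755, 1.1316)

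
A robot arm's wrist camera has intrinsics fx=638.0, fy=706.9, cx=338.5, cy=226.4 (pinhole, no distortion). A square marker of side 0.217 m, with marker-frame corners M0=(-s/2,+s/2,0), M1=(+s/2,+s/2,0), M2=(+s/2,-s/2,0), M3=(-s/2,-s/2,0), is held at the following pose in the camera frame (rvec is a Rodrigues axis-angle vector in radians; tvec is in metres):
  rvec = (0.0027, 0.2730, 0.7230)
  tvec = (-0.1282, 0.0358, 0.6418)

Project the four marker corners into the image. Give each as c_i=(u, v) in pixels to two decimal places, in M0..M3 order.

c0=(78.46, 274.73) c1=(214.74, 439.09) c2=(359.93, 255.84) c3=(207.56, 101.10)

Intrinsics K: fx=638.0, fy=706.9, cx=338.5, cy=226.4
Marker side s = 0.217 m; corners in marker frame (Z=0):
  M0 = (-0.1085, +0.1085, 0)
  M1 = (+0.1085, +0.1085, 0)
  M2 = (+0.1085, -0.1085, 0)
  M3 = (-0.1085, -0.1085, 0)
rvec = (0.0027, 0.2730, 0.7230), |rvec| = θ = 0.77283 rad = 44.280°
Rodrigues: sinθ=0.69816, 1−cosθ=0.28406; R = I + sinθ·[k]× + (1−cosθ)·[k]×²:
    [+0.71594 -0.65280 +0.24755]
    [+0.65350 +0.75138 +0.09144]
    [-0.24570 +0.09631 +0.96455]
t = (-0.1282, 0.0358, 0.6418) m
M0: Pc = R·M0+t = (-0.27671, +0.04642, +0.67891); u = 638.0·(-0.27671)/0.67891 + 338.5 = 78.4650, v = 706.9·(+0.04642)/0.67891 + 226.4 = 274.7345
M1: Pc = R·M1+t = (-0.12135, +0.18823, +0.62559); u = 638.0·(-0.12135)/0.62559 + 338.5 = 214.7443, v = 706.9·(+0.18823)/0.62559 + 226.4 = 439.0940
M2: Pc = R·M2+t = (+0.02031, +0.02518, +0.60469); u = 638.0·(+0.02031)/0.60469 + 338.5 = 359.9269, v = 706.9·(+0.02518)/0.60469 + 226.4 = 255.8354
M3: Pc = R·M3+t = (-0.13505, -0.11663, +0.65801); u = 638.0·(-0.13505)/0.65801 + 338.5 = 207.5554, v = 706.9·(-0.11663)/0.65801 + 226.4 = 101.1042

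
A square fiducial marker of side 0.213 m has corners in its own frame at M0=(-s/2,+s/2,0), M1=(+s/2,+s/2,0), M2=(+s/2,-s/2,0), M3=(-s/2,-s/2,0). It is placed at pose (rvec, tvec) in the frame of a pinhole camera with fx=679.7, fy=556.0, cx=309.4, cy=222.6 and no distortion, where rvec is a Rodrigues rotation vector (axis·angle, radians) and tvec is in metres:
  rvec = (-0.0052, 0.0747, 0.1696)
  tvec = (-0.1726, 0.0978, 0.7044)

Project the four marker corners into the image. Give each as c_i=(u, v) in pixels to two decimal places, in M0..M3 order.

Intrinsics K: fx=679.7, fy=556.0, cx=309.4, cy=222.6
Marker side s = 0.213 m; corners in marker frame (Z=0):
  M0 = (-0.1065, +0.1065, 0)
  M1 = (+0.1065, +0.1065, 0)
  M2 = (+0.1065, -0.1065, 0)
  M3 = (-0.1065, -0.1065, 0)
rvec = (-0.0052, 0.0747, 0.1696), |rvec| = θ = 0.18539 rad = 10.622°
Rodrigues: sinθ=0.18433, 1−cosθ=0.01714; R = I + sinθ·[k]× + (1−cosθ)·[k]×²:
    [+0.98288 -0.16882 +0.07383]
    [+0.16844 +0.98565 +0.01149]
    [-0.07471 +0.00115 +0.99720]
t = (-0.1726, 0.0978, 0.7044) m
M0: Pc = R·M0+t = (-0.29526, +0.18483, +0.71248); u = 679.7·(-0.29526)/0.71248 + 309.4 = 27.7277, v = 556.0·(+0.18483)/0.71248 + 222.6 = 366.8387
M1: Pc = R·M1+t = (-0.08590, +0.22071, +0.69657); u = 679.7·(-0.08590)/0.69657 + 309.4 = 225.5766, v = 556.0·(+0.22071)/0.69657 + 222.6 = 398.7710
M2: Pc = R·M2+t = (-0.04994, +0.01077, +0.69632); u = 679.7·(-0.04994)/0.69632 + 309.4 = 260.6483, v = 556.0·(+0.01077)/0.69632 + 222.6 = 231.1974
M3: Pc = R·M3+t = (-0.25930, -0.02511, +0.71223); u = 679.7·(-0.25930)/0.71223 + 309.4 = 61.9480, v = 556.0·(-0.02511)/0.71223 + 222.6 = 202.9983

c0=(27.73, 366.84) c1=(225.58, 398.77) c2=(260.65, 231.20) c3=(61.95, 203.00)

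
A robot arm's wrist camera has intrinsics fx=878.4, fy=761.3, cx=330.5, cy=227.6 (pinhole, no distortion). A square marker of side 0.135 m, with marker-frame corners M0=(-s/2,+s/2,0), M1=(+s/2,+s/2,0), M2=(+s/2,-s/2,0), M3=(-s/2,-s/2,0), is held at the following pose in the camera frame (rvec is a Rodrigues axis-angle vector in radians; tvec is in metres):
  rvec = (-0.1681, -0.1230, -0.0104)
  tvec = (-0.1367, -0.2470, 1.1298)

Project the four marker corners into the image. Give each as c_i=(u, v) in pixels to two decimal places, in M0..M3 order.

c0=(170.45, 103.87) c1=(277.24, 105.69) c2=(276.16, 19.91) c3=(171.47, 16.87)

Intrinsics K: fx=878.4, fy=761.3, cx=330.5, cy=227.6
Marker side s = 0.135 m; corners in marker frame (Z=0):
  M0 = (-0.0675, +0.0675, 0)
  M1 = (+0.0675, +0.0675, 0)
  M2 = (+0.0675, -0.0675, 0)
  M3 = (-0.0675, -0.0675, 0)
rvec = (-0.1681, -0.1230, -0.0104), |rvec| = θ = 0.20855 rad = 11.949°
Rodrigues: sinθ=0.20705, 1−cosθ=0.02167; R = I + sinθ·[k]× + (1−cosθ)·[k]×²:
    [+0.99241 +0.02063 -0.12124]
    [-0.00002 +0.98587 +0.16752]
    [+0.12298 -0.16625 +0.97839]
t = (-0.1367, -0.2470, 1.1298) m
M0: Pc = R·M0+t = (-0.20230, -0.18045, +1.11028); u = 878.4·(-0.20230)/1.11028 + 330.5 = 170.4532, v = 761.3·(-0.18045)/1.11028 + 227.6 = 103.8667
M1: Pc = R·M1+t = (-0.06832, -0.18046, +1.12688); u = 878.4·(-0.06832)/1.12688 + 330.5 = 277.2446, v = 761.3·(-0.18046)/1.12688 + 227.6 = 105.6874
M2: Pc = R·M2+t = (-0.07110, -0.31355, +1.14932); u = 878.4·(-0.07110)/1.14932 + 330.5 = 276.1564, v = 761.3·(-0.31355)/1.14932 + 227.6 = 19.9091
M3: Pc = R·M3+t = (-0.20508, -0.31354, +1.13272); u = 878.4·(-0.20508)/1.13272 + 330.5 = 171.4651, v = 761.3·(-0.31354)/1.13272 + 227.6 = 16.8671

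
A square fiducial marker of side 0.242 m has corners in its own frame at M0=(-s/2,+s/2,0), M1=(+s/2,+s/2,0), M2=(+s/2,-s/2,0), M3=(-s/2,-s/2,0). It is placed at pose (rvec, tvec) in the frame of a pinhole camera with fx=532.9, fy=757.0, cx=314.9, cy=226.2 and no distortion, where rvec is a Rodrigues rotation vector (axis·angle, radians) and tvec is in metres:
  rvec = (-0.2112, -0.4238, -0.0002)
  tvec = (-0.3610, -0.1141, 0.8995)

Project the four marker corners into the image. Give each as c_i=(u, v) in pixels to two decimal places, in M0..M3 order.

c0=(14.08, 225.25) c1=(173.46, 234.02) c2=(174.76, 49.56) c3=(24.50, 20.45)

Intrinsics K: fx=532.9, fy=757.0, cx=314.9, cy=226.2
Marker side s = 0.242 m; corners in marker frame (Z=0):
  M0 = (-0.1210, +0.1210, 0)
  M1 = (+0.1210, +0.1210, 0)
  M2 = (+0.1210, -0.1210, 0)
  M3 = (-0.1210, -0.1210, 0)
rvec = (-0.2112, -0.4238, -0.0002), |rvec| = θ = 0.47351 rad = 27.130°
Rodrigues: sinθ=0.45601, 1−cosθ=0.11003; R = I + sinθ·[k]× + (1−cosθ)·[k]×²:
    [+0.91186 +0.04412 -0.40812]
    [+0.04373 +0.97811 +0.20344]
    [+0.40816 -0.20335 +0.88997]
t = (-0.3610, -0.1141, 0.8995) m
M0: Pc = R·M0+t = (-0.46600, -0.00104, +0.82551); u = 532.9·(-0.46600)/0.82551 + 314.9 = 14.0788, v = 757.0·(-0.00104)/0.82551 + 226.2 = 225.2463
M1: Pc = R·M1+t = (-0.24533, +0.00954, +0.92428); u = 532.9·(-0.24533)/0.92428 + 314.9 = 173.4555, v = 757.0·(+0.00954)/0.92428 + 226.2 = 234.0157
M2: Pc = R·M2+t = (-0.25600, -0.22716, +0.97349); u = 532.9·(-0.25600)/0.97349 + 314.9 = 174.7615, v = 757.0·(-0.22716)/0.97349 + 226.2 = 49.5577
M3: Pc = R·M3+t = (-0.47667, -0.23774, +0.87472); u = 532.9·(-0.47667)/0.87472 + 314.9 = 24.4989, v = 757.0·(-0.23774)/0.87472 + 226.2 = 20.4523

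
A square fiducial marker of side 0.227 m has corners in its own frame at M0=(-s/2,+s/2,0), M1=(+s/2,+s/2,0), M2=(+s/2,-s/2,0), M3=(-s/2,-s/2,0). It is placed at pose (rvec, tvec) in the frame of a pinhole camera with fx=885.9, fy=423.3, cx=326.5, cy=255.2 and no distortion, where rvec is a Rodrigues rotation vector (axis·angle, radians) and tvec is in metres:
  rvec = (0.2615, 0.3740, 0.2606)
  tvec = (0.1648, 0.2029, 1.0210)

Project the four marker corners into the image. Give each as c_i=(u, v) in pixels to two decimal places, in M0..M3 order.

c0=(358.98, 361.92) c1=(538.81, 397.62) c2=(596.40, 313.37) c3=(400.59, 281.37)

Intrinsics K: fx=885.9, fy=423.3, cx=326.5, cy=255.2
Marker side s = 0.227 m; corners in marker frame (Z=0):
  M0 = (-0.1135, +0.1135, 0)
  M1 = (+0.1135, +0.1135, 0)
  M2 = (+0.1135, -0.1135, 0)
  M3 = (-0.1135, -0.1135, 0)
rvec = (0.2615, 0.3740, 0.2606), |rvec| = θ = 0.52552 rad = 30.110°
Rodrigues: sinθ=0.50166, 1−cosθ=0.13494; R = I + sinθ·[k]× + (1−cosθ)·[k]×²:
    [+0.89847 -0.20098 +0.39032]
    [+0.29655 +0.93341 -0.20201]
    [-0.32373 +0.29725 +0.89825]
t = (0.1648, 0.2029, 1.0210) m
M0: Pc = R·M0+t = (+0.04001, +0.27518, +1.09148); u = 885.9·(+0.04001)/1.09148 + 326.5 = 358.9752, v = 423.3·(+0.27518)/1.09148 + 255.2 = 361.9218
M1: Pc = R·M1+t = (+0.24397, +0.34250, +1.01800); u = 885.9·(+0.24397)/1.01800 + 326.5 = 538.8083, v = 423.3·(+0.34250)/1.01800 + 255.2 = 397.6177
M2: Pc = R·M2+t = (+0.28959, +0.13062, +0.95052); u = 885.9·(+0.28959)/0.95052 + 326.5 = 596.4014, v = 423.3·(+0.13062)/0.95052 + 255.2 = 313.3685
M3: Pc = R·M3+t = (+0.08563, +0.06330, +1.02400); u = 885.9·(+0.08563)/1.02400 + 326.5 = 400.5854, v = 423.3·(+0.06330)/1.02400 + 255.2 = 281.3665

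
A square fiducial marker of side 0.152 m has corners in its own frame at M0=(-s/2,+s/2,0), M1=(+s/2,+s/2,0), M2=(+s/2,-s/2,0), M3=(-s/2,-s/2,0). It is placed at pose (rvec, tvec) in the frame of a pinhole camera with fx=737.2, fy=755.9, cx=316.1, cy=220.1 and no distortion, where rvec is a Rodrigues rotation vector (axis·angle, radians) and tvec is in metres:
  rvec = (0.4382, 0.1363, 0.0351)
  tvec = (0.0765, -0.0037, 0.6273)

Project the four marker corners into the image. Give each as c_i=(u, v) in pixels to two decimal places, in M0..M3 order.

Intrinsics K: fx=737.2, fy=755.9, cx=316.1, cy=220.1
Marker side s = 0.152 m; corners in marker frame (Z=0):
  M0 = (-0.0760, +0.0760, 0)
  M1 = (+0.0760, +0.0760, 0)
  M2 = (+0.0760, -0.0760, 0)
  M3 = (-0.0760, -0.0760, 0)
rvec = (0.4382, 0.1363, 0.0351), |rvec| = θ = 0.46025 rad = 26.370°
Rodrigues: sinθ=0.44417, 1−cosθ=0.10406; R = I + sinθ·[k]× + (1−cosθ)·[k]×²:
    [+0.99027 -0.00453 +0.13909]
    [+0.06321 +0.90507 -0.42054]
    [-0.12398 +0.42524 +0.89655]
t = (0.0765, -0.0037, 0.6273) m
M0: Pc = R·M0+t = (+0.00089, +0.06028, +0.66904); u = 737.2·(+0.00089)/0.66904 + 316.1 = 317.0862, v = 755.9·(+0.06028)/0.66904 + 220.1 = 288.2070
M1: Pc = R·M1+t = (+0.15142, +0.06989, +0.65020); u = 737.2·(+0.15142)/0.65020 + 316.1 = 487.7772, v = 755.9·(+0.06989)/0.65020 + 220.1 = 301.3515
M2: Pc = R·M2+t = (+0.15211, -0.06768, +0.58556); u = 737.2·(+0.15211)/0.58556 + 316.1 = 507.5954, v = 755.9·(-0.06768)/0.58556 + 220.1 = 132.7304
M3: Pc = R·M3+t = (+0.00158, -0.07729, +0.60440); u = 737.2·(+0.00158)/0.60440 + 316.1 = 318.0322, v = 755.9·(-0.07729)/0.60440 + 220.1 = 123.4378

c0=(317.09, 288.21) c1=(487.78, 301.35) c2=(507.60, 132.73) c3=(318.03, 123.44)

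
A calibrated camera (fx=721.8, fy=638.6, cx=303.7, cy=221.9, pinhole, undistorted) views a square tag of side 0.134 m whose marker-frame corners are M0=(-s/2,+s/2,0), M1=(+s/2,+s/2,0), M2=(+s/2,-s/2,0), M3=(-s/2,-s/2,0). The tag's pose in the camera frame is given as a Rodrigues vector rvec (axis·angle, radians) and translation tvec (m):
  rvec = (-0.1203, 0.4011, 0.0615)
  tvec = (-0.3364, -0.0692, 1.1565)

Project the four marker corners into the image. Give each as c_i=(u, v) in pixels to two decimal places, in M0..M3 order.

Intrinsics K: fx=721.8, fy=638.6, cx=303.7, cy=221.9
Marker side s = 0.134 m; corners in marker frame (Z=0):
  M0 = (-0.0670, +0.0670, 0)
  M1 = (+0.0670, +0.0670, 0)
  M2 = (+0.0670, -0.0670, 0)
  M3 = (-0.0670, -0.0670, 0)
rvec = (-0.1203, 0.4011, 0.0615), |rvec| = θ = 0.42324 rad = 24.250°
Rodrigues: sinθ=0.41072, 1−cosθ=0.08824; R = I + sinθ·[k]× + (1−cosθ)·[k]×²:
    [+0.91889 -0.08345 +0.38559]
    [+0.03591 +0.99101 +0.12889]
    [-0.39288 -0.10459 +0.91362]
t = (-0.3364, -0.0692, 1.1565) m
M0: Pc = R·M0+t = (-0.40356, -0.00521, +1.17582); u = 721.8·(-0.40356)/1.17582 + 303.7 = 55.9679, v = 638.6·(-0.00521)/1.17582 + 221.9 = 219.0712
M1: Pc = R·M1+t = (-0.28043, -0.00040, +1.12317); u = 721.8·(-0.28043)/1.12317 + 303.7 = 123.4859, v = 638.6·(-0.00040)/1.12317 + 221.9 = 221.6747
M2: Pc = R·M2+t = (-0.26924, -0.13319, +1.13718); u = 721.8·(-0.26924)/1.13718 + 303.7 = 132.8044, v = 638.6·(-0.13319)/1.13718 + 221.9 = 147.1047
M3: Pc = R·M3+t = (-0.39237, -0.13800, +1.18983); u = 721.8·(-0.39237)/1.18983 + 303.7 = 65.6694, v = 638.6·(-0.13800)/1.18983 + 221.9 = 147.8313

c0=(55.97, 219.07) c1=(123.49, 221.67) c2=(132.80, 147.10) c3=(65.67, 147.83)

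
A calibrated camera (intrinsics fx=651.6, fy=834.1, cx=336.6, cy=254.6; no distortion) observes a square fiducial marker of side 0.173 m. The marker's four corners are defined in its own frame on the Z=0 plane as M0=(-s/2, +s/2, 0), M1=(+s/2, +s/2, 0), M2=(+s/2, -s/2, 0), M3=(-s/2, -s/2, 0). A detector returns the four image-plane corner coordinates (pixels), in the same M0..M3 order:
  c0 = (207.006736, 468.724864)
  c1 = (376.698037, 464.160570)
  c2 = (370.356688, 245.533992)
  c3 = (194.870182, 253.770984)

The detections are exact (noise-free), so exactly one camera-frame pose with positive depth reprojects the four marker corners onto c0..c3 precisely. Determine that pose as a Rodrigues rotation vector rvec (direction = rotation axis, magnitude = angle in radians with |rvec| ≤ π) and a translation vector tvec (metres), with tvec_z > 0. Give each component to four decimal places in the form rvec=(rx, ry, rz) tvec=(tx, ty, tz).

rvec=(0.1307, 0.0573, -0.0399) tvec=(-0.0498, 0.0819, 0.6488)

Intrinsics K: fx=651.6, fy=834.1, cx=336.6, cy=254.6
Marker side s = 0.173 m; corners in marker frame (Z=0):
  M0 = (-0.0865, +0.0865, 0)
  M1 = (+0.0865, +0.0865, 0)
  M2 = (+0.0865, -0.0865, 0)
  M3 = (-0.0865, -0.0865, 0)
Detected image corners:
  c0 = (207.006736, 468.724864) px
  c1 = (376.698037, 464.160570) px
  c2 = (370.356688, 245.533992) px
  c3 = (194.870182, 253.770984) px
Planar DLT: solve 8×8 A·h = b for H (H[2,2]=1):
  H  [+970.89550 +110.70297 +286.62533]
  H  [-69.77359 +1324.29703 +359.93914]
  H  [-0.09205 +0.19902 +1.00000]
B = K⁻¹H; ‖b₁‖=1.541323, ‖b₂‖=1.541323; λ = 2/(‖b₁‖+‖b₂‖) = 0.648793, sign → tz>0 ⇒ λ=+0.648793
r₁ = λ·B[:,0] = (+0.99756,-0.03604,-0.05972); r₂ = λ·B[:,1] = (+0.04352,+0.99067,+0.12912)
r₃ = r₁×r₂ = (+0.05451,-0.13141,+0.98983); SVD([r₁ r₂ r₃]) → R = UVᵀ:
  R  [+0.99756 +0.04352 +0.05451]
  R  [-0.03604 +0.99067 -0.13141]
  R  [-0.05972 +0.12912 +0.98983]
t = (-0.04976, +0.08194, +0.64879) m
tr R = 2.978066; θ = arccos((tr R − 1)/2) = 0.148238 rad = 8.493°
axis k = ((R−Rᵀ)₃₂, (R−Rᵀ)₁₃, (R−Rᵀ)₂₁) / (2 sinθ) = (+0.881984, +0.386714, -0.269362)
rvec = θ·k = (+0.130744, +0.057326, -0.039930)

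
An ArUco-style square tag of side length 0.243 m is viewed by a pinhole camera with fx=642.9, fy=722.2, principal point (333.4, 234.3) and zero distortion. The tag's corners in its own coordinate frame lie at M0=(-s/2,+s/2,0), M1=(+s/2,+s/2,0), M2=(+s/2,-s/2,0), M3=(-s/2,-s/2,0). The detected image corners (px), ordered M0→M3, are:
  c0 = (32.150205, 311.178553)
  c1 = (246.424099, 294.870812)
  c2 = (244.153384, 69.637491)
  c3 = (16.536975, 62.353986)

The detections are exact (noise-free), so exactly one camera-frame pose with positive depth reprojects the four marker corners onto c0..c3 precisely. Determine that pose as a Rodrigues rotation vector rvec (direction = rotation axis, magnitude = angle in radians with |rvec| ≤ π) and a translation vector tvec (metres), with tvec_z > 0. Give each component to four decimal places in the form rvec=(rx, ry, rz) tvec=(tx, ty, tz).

Intrinsics K: fx=642.9, fy=722.2, cx=333.4, cy=234.3
Marker side s = 0.243 m; corners in marker frame (Z=0):
  M0 = (-0.1215, +0.1215, 0)
  M1 = (+0.1215, +0.1215, 0)
  M2 = (+0.1215, -0.1215, 0)
  M3 = (-0.1215, -0.1215, 0)
Detected image corners:
  c0 = (32.150205, 311.178553) px
  c1 = (246.424099, 294.870812) px
  c2 = (244.153384, 69.637491) px
  c3 = (16.536975, 62.353986) px
Planar DLT: solve 8×8 A·h = b for H (H[2,2]=1):
  H  [+964.27960 +66.66186 +140.49889]
  H  [+56.45124 +1015.74757 +187.73391]
  H  [+0.41400 +0.23176 +1.00000]
B = K⁻¹H; ‖b₁‖=1.351398, ‖b₂‖=1.351398; λ = 2/(‖b₁‖+‖b₂‖) = 0.739974, sign → tz>0 ⇒ λ=+0.739974
r₁ = λ·B[:,0] = (+0.95101,-0.04155,+0.30635); r₂ = λ·B[:,1] = (-0.01221,+0.98511,+0.17149)
r₃ = r₁×r₂ = (-0.30891,-0.16683,+0.93634); SVD([r₁ r₂ r₃]) → R = UVᵀ:
  R  [+0.95101 -0.01221 -0.30891]
  R  [-0.04155 +0.98511 -0.16683]
  R  [+0.30635 +0.17149 +0.93634]
t = (-0.22203, -0.04771, +0.73997) m
tr R = 2.872467; θ = arccos((tr R − 1)/2) = 0.359042 rad = 20.572°
axis k = ((R−Rᵀ)₃₂, (R−Rᵀ)₁₃, (R−Rᵀ)₂₁) / (2 sinθ) = (+0.481429, -0.875490, -0.041748)
rvec = θ·k = (+0.172853, -0.314338, -0.014989)

rvec=(0.1729, -0.3143, -0.0150) tvec=(-0.2220, -0.0477, 0.7400)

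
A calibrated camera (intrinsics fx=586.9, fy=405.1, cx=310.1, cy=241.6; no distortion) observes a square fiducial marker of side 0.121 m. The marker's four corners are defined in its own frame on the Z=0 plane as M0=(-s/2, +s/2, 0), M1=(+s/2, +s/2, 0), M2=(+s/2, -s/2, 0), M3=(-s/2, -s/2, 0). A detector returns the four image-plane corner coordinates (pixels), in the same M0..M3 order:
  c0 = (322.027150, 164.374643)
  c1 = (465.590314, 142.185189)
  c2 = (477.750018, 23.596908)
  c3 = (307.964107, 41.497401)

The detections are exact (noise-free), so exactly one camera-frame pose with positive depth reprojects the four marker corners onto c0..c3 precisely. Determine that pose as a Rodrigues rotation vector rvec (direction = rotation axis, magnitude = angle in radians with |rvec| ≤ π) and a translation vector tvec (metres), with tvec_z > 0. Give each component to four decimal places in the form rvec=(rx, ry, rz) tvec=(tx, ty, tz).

rvec=(0.5947, -0.2922, -0.1822) tvec=(0.0608, -0.1480, 0.4164)

Intrinsics K: fx=586.9, fy=405.1, cx=310.1, cy=241.6
Marker side s = 0.121 m; corners in marker frame (Z=0):
  M0 = (-0.0605, +0.0605, 0)
  M1 = (+0.0605, +0.0605, 0)
  M2 = (+0.0605, -0.0605, 0)
  M3 = (-0.0605, -0.0605, 0)
Detected image corners:
  c0 = (322.027150, 164.374643) px
  c1 = (465.590314, 142.185189) px
  c2 = (477.750018, 23.596908) px
  c3 = (307.964107, 41.497401) px
Planar DLT: solve 8×8 A·h = b for H (H[2,2]=1):
  H  [+1491.38565 +547.25926 +395.85000]
  H  [-118.57316 +1125.45672 +97.63677]
  H  [+0.52272 +1.38005 +1.00000]
B = K⁻¹H; ‖b₁‖=2.401776, ‖b₂‖=2.401776; λ = 2/(‖b₁‖+‖b₂‖) = 0.416359, sign → tz>0 ⇒ λ=+0.416359
r₁ = λ·B[:,0] = (+0.94303,-0.25167,+0.21764); r₂ = λ·B[:,1] = (+0.08464,+0.81405,+0.57460)
r₃ = r₁×r₂ = (-0.32177,-0.52344,+0.78897); SVD([r₁ r₂ r₃]) → R = UVᵀ:
  R  [+0.94303 +0.08464 -0.32177]
  R  [-0.25167 +0.81405 -0.52344]
  R  [+0.21764 +0.57460 +0.78897]
t = (+0.06083, -0.14796, +0.41636) m
tr R = 2.546042; θ = arccos((tr R − 1)/2) = 0.687207 rad = 39.374°
axis k = ((R−Rᵀ)₃₂, (R−Rᵀ)₁₃, (R−Rᵀ)₂₁) / (2 sinθ) = (+0.865441, -0.425149, -0.265065)
rvec = θ·k = (+0.594737, -0.292166, -0.182154)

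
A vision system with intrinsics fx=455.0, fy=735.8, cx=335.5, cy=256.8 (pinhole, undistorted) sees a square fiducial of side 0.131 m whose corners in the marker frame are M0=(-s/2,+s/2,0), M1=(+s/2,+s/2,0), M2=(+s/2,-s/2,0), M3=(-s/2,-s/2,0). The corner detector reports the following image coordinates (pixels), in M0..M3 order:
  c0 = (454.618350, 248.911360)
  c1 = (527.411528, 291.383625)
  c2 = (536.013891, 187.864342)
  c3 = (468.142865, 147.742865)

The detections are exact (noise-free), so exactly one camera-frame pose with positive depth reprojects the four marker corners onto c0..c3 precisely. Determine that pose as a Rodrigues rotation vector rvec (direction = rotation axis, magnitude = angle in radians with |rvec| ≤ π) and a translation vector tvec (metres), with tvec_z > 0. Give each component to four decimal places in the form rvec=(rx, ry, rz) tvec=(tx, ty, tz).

Intrinsics K: fx=455.0, fy=735.8, cx=335.5, cy=256.8
Marker side s = 0.131 m; corners in marker frame (Z=0):
  M0 = (-0.0655, +0.0655, 0)
  M1 = (+0.0655, +0.0655, 0)
  M2 = (+0.0655, -0.0655, 0)
  M3 = (-0.0655, -0.0655, 0)
Detected image corners:
  c0 = (454.618350, 248.911360) px
  c1 = (527.411528, 291.383625) px
  c2 = (536.013891, 187.864342) px
  c3 = (468.142865, 147.742865) px
Planar DLT: solve 8×8 A·h = b for H (H[2,2]=1):
  H  [+555.01946 -346.72378 +496.82520]
  H  [+323.21618 +665.59248 +217.25603]
  H  [+0.03783 -0.52828 +1.00000]
B = K⁻¹H; ‖b₁‖=1.266358, ‖b₂‖=1.266358; λ = 2/(‖b₁‖+‖b₂‖) = 0.789666, sign → tz>0 ⇒ λ=+0.789666
r₁ = λ·B[:,0] = (+0.94123,+0.33645,+0.02987); r₂ = λ·B[:,1] = (-0.29415,+0.85991,-0.41717)
r₃ = r₁×r₂ = (-0.16604,+0.38386,+0.90834); SVD([r₁ r₂ r₃]) → R = UVᵀ:
  R  [+0.94123 -0.29415 -0.16604]
  R  [+0.33645 +0.85991 +0.38386]
  R  [+0.02987 -0.41717 +0.90834]
t = (+0.27998, -0.04244, +0.78967) m
tr R = 2.709479; θ = arccos((tr R − 1)/2) = 0.545748 rad = 31.269°
axis k = ((R−Rᵀ)₃₂, (R−Rᵀ)₁₃, (R−Rᵀ)₂₁) / (2 sinθ) = (-0.771617, -0.188722, +0.607446)
rvec = θ·k = (-0.421109, -0.102994, +0.331513)

rvec=(-0.4211, -0.1030, 0.3315) tvec=(0.2800, -0.0424, 0.7897)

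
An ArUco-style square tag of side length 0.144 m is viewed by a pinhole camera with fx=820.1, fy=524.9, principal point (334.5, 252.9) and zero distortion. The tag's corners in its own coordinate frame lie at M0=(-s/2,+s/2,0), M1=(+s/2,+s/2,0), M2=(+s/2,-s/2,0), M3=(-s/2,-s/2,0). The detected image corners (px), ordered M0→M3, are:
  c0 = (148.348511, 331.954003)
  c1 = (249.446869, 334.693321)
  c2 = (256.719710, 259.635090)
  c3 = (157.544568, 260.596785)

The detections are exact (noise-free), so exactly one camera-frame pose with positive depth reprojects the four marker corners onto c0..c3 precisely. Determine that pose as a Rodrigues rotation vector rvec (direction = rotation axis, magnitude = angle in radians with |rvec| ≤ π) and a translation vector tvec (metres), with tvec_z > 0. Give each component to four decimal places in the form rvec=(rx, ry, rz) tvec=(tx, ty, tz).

Intrinsics K: fx=820.1, fy=524.9, cx=334.5, cy=252.9
Marker side s = 0.144 m; corners in marker frame (Z=0):
  M0 = (-0.0720, +0.0720, 0)
  M1 = (+0.0720, +0.0720, 0)
  M2 = (+0.0720, -0.0720, 0)
  M3 = (-0.0720, -0.0720, 0)
Detected image corners:
  c0 = (148.348511, 331.954003) px
  c1 = (249.446869, 334.693321) px
  c2 = (256.719710, 259.635090) px
  c3 = (157.544568, 260.596785) px
Planar DLT: solve 8×8 A·h = b for H (H[2,2]=1):
  H  [+624.44199 -90.25662 +201.80445]
  H  [-97.56499 +459.97098 +296.28147]
  H  [-0.34911 -0.16208 +1.00000]
B = K⁻¹H; ‖b₁‖=0.969056, ‖b₂‖=0.969056; λ = 2/(‖b₁‖+‖b₂‖) = 1.031932, sign → tz>0 ⇒ λ=+1.031932
r₁ = λ·B[:,0] = (+0.93268,-0.01824,-0.36026); r₂ = λ·B[:,1] = (-0.04535,+0.98487,-0.16726)
r₃ = r₁×r₂ = (+0.35786,+0.17233,+0.91774); SVD([r₁ r₂ r₃]) → R = UVᵀ:
  R  [+0.93268 -0.04535 +0.35786]
  R  [-0.01824 +0.98487 +0.17233]
  R  [-0.36026 -0.16726 +0.91774]
t = (-0.16697, +0.08529, +1.03193) m
tr R = 2.835282; θ = arccos((tr R − 1)/2) = 0.408693 rad = 23.416°
axis k = ((R−Rᵀ)₃₂, (R−Rᵀ)₁₃, (R−Rᵀ)₂₁) / (2 sinθ) = (-0.427256, +0.903487, +0.034113)
rvec = θ·k = (-0.174617, +0.369249, +0.013942)

rvec=(-0.1746, 0.3692, 0.0139) tvec=(-0.1670, 0.0853, 1.0319)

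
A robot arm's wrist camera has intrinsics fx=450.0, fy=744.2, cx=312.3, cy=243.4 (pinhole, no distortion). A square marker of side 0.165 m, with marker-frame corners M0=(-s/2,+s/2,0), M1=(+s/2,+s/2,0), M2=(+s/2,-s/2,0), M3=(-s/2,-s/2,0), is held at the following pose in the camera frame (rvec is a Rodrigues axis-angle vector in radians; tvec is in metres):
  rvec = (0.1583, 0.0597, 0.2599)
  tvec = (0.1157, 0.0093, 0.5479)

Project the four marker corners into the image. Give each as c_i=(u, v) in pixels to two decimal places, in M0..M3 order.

Intrinsics K: fx=450.0, fy=744.2, cx=312.3, cy=243.4
Marker side s = 0.165 m; corners in marker frame (Z=0):
  M0 = (-0.0825, +0.0825, 0)
  M1 = (+0.0825, +0.0825, 0)
  M2 = (+0.0825, -0.0825, 0)
  M3 = (-0.0825, -0.0825, 0)
rvec = (0.1583, 0.0597, 0.2599), |rvec| = θ = 0.31011 rad = 17.768°
Rodrigues: sinθ=0.30517, 1−cosθ=0.04770; R = I + sinθ·[k]× + (1−cosθ)·[k]×²:
    [+0.96473 -0.25107 +0.07915]
    [+0.26044 +0.95407 -0.14808]
    [-0.03834 +0.16347 +0.98580]
t = (0.1157, 0.0093, 0.5479) m
M0: Pc = R·M0+t = (+0.01540, +0.06652, +0.56455); u = 450.0·(+0.01540)/0.56455 + 312.3 = 324.5728, v = 744.2·(+0.06652)/0.56455 + 243.4 = 331.0933
M1: Pc = R·M1+t = (+0.17458, +0.10950, +0.55822); u = 450.0·(+0.17458)/0.55822 + 312.3 = 453.0317, v = 744.2·(+0.10950)/0.55822 + 243.4 = 389.3767
M2: Pc = R·M2+t = (+0.21600, -0.04792, +0.53125); u = 450.0·(+0.21600)/0.53125 + 312.3 = 495.2671, v = 744.2·(-0.04792)/0.53125 + 243.4 = 176.2658
M3: Pc = R·M3+t = (+0.05682, -0.09090, +0.53758); u = 450.0·(+0.05682)/0.53758 + 312.3 = 359.8659, v = 744.2·(-0.09090)/0.53758 + 243.4 = 117.5659

c0=(324.57, 331.09) c1=(453.03, 389.38) c2=(495.27, 176.27) c3=(359.87, 117.57)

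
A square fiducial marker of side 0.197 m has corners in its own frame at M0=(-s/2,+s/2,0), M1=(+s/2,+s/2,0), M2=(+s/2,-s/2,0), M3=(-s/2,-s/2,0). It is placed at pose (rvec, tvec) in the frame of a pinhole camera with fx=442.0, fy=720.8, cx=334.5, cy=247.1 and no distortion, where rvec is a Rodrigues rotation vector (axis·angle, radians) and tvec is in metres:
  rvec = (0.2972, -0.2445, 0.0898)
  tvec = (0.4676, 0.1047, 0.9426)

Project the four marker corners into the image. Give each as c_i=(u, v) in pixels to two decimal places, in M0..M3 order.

c0=(502.95, 394.59) c1=(579.16, 394.62) c2=(604.88, 259.35) c3=(525.39, 251.80)

Intrinsics K: fx=442.0, fy=720.8, cx=334.5, cy=247.1
Marker side s = 0.197 m; corners in marker frame (Z=0):
  M0 = (-0.0985, +0.0985, 0)
  M1 = (+0.0985, +0.0985, 0)
  M2 = (+0.0985, -0.0985, 0)
  M3 = (-0.0985, -0.0985, 0)
rvec = (0.2972, -0.2445, 0.0898), |rvec| = θ = 0.39519 rad = 22.643°
Rodrigues: sinθ=0.38498, 1−cosθ=0.07708; R = I + sinθ·[k]× + (1−cosθ)·[k]×²:
    [+0.96652 -0.12334 -0.22501]
    [+0.05162 +0.95243 -0.30036]
    [+0.25136 +0.27869 +0.92690]
t = (0.4676, 0.1047, 0.9426) m
M0: Pc = R·M0+t = (+0.36025, +0.19343, +0.94529); u = 442.0·(+0.36025)/0.94529 + 334.5 = 502.9452, v = 720.8·(+0.19343)/0.94529 + 247.1 = 394.5932
M1: Pc = R·M1+t = (+0.55065, +0.20360, +0.99481); u = 442.0·(+0.55065)/0.99481 + 334.5 = 579.1584, v = 720.8·(+0.20360)/0.99481 + 247.1 = 394.6196
M2: Pc = R·M2+t = (+0.57495, +0.01597, +0.93991); u = 442.0·(+0.57495)/0.93991 + 334.5 = 604.8759, v = 720.8·(+0.01597)/0.93991 + 247.1 = 259.3473
M3: Pc = R·M3+t = (+0.38455, +0.00580, +0.89039); u = 442.0·(+0.38455)/0.89039 + 334.5 = 525.3937, v = 720.8·(+0.00580)/0.89039 + 247.1 = 251.7964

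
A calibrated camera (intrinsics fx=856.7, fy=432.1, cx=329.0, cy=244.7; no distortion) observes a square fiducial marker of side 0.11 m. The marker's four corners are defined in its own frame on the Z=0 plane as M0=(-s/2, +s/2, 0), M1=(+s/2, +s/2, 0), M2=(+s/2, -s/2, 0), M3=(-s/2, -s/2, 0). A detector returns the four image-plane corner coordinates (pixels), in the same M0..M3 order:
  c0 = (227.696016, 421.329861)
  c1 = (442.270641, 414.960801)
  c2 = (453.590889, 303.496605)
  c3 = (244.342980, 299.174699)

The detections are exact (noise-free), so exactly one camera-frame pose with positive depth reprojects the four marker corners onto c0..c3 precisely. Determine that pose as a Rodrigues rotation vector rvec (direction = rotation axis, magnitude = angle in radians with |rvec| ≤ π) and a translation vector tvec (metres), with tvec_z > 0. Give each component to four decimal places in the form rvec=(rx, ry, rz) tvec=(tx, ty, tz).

rvec=(-0.0602, -0.3537, 0.0741) tvec=(0.0086, 0.1096, 0.4137)

Intrinsics K: fx=856.7, fy=432.1, cx=329.0, cy=244.7
Marker side s = 0.11 m; corners in marker frame (Z=0):
  M0 = (-0.0550, +0.0550, 0)
  M1 = (+0.0550, +0.0550, 0)
  M2 = (+0.0550, -0.0550, 0)
  M3 = (-0.0550, -0.0550, 0)
Detected image corners:
  c0 = (227.696016, 421.329861) px
  c1 = (442.270641, 414.960801) px
  c2 = (453.590889, 303.496605) px
  c3 = (244.342980, 299.174699) px
Planar DLT: solve 8×8 A·h = b for H (H[2,2]=1):
  H  [+2210.25198 -185.42207 +346.88184]
  H  [+289.93077 +997.19603 +359.15911]
  H  [+0.83052 -0.17371 +1.00000]
B = K⁻¹H; ‖b₁‖=2.417067, ‖b₂‖=2.417067; λ = 2/(‖b₁‖+‖b₂‖) = 0.413725, sign → tz>0 ⇒ λ=+0.413725
r₁ = λ·B[:,0] = (+0.93544,+0.08302,+0.34361); r₂ = λ·B[:,1] = (-0.06195,+0.99549,-0.07187)
r₃ = r₁×r₂ = (-0.34802,+0.04594,+0.93636); SVD([r₁ r₂ r₃]) → R = UVᵀ:
  R  [+0.93544 -0.06195 -0.34802]
  R  [+0.08302 +0.99549 +0.04594]
  R  [+0.34361 -0.07187 +0.93636]
t = (+0.00864, +0.10959, +0.41372) m
tr R = 2.867286; θ = arccos((tr R − 1)/2) = 0.366345 rad = 20.990°
axis k = ((R−Rᵀ)₃₂, (R−Rᵀ)₁₃, (R−Rᵀ)₂₁) / (2 sinθ) = (-0.164446, -0.965409, +0.202344)
rvec = θ·k = (-0.060244, -0.353673, +0.074128)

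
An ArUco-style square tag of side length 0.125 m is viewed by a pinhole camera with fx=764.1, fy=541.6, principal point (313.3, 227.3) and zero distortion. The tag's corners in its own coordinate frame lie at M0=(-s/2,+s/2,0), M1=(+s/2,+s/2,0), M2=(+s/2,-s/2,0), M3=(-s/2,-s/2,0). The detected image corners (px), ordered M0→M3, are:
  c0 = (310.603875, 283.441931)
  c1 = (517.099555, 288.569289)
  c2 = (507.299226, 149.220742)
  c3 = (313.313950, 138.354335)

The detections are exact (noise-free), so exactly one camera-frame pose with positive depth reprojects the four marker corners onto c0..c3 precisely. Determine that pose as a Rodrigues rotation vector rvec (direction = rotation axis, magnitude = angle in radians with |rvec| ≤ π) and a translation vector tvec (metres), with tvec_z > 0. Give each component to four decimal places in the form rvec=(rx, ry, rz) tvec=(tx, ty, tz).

Intrinsics K: fx=764.1, fy=541.6, cx=313.3, cy=227.3
Marker side s = 0.125 m; corners in marker frame (Z=0):
  M0 = (-0.0625, +0.0625, 0)
  M1 = (+0.0625, +0.0625, 0)
  M2 = (+0.0625, -0.0625, 0)
  M3 = (-0.0625, -0.0625, 0)
Detected image corners:
  c0 = (310.603875, 283.441931) px
  c1 = (517.099555, 288.569289) px
  c2 = (507.299226, 149.220742) px
  c3 = (313.313950, 138.354335) px
Planar DLT: solve 8×8 A·h = b for H (H[2,2]=1):
  H  [+1745.09842 -179.06656 +414.22126]
  H  [+140.19106 +1028.49549 +212.73538]
  H  [+0.35129 -0.50603 +1.00000]
B = K⁻¹H; ‖b₁‖=2.171329, ‖b₂‖=2.171329; λ = 2/(‖b₁‖+‖b₂‖) = 0.460547, sign → tz>0 ⇒ λ=+0.460547
r₁ = λ·B[:,0] = (+0.98549,+0.05131,+0.16178); r₂ = λ·B[:,1] = (-0.01237,+0.97239,-0.23305)
r₃ = r₁×r₂ = (-0.16927,+0.22767,+0.95891); SVD([r₁ r₂ r₃]) → R = UVᵀ:
  R  [+0.98549 -0.01237 -0.16927]
  R  [+0.05131 +0.97239 +0.22767]
  R  [+0.16178 -0.23305 +0.95891]
t = (+0.06083, -0.01238, +0.46055) m
tr R = 2.916789; θ = arccos((tr R − 1)/2) = 0.289473 rad = 16.586°
axis k = ((R−Rᵀ)₃₂, (R−Rᵀ)₁₃, (R−Rᵀ)₂₁) / (2 sinθ) = (-0.807019, -0.579893, +0.111553)
rvec = θ·k = (-0.233610, -0.167864, +0.032292)

rvec=(-0.2336, -0.1679, 0.0323) tvec=(0.0608, -0.0124, 0.4605)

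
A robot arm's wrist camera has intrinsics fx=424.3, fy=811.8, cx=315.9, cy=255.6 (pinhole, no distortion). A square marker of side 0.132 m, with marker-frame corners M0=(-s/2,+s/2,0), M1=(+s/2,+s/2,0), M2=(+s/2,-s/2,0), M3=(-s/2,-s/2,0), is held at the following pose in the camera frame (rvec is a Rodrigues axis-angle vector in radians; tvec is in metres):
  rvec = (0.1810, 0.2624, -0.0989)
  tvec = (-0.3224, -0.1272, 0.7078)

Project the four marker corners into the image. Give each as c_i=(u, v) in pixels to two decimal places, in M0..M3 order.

c0=(98.14, 191.94) c1=(163.99, 177.51) c2=(149.18, 20.59) c3=(82.05, 43.19)

Intrinsics K: fx=424.3, fy=811.8, cx=315.9, cy=255.6
Marker side s = 0.132 m; corners in marker frame (Z=0):
  M0 = (-0.0660, +0.0660, 0)
  M1 = (+0.0660, +0.0660, 0)
  M2 = (+0.0660, -0.0660, 0)
  M3 = (-0.0660, -0.0660, 0)
rvec = (0.1810, 0.2624, -0.0989), |rvec| = θ = 0.33376 rad = 19.123°
Rodrigues: sinθ=0.32760, 1−cosθ=0.05518; R = I + sinθ·[k]× + (1−cosθ)·[k]×²:
    [+0.96105 +0.12060 +0.24869]
    [-0.07355 +0.97893 -0.19051]
    [-0.26642 +0.16480 +0.94966]
t = (-0.3224, -0.1272, 0.7078) m
M0: Pc = R·M0+t = (-0.37787, -0.05774, +0.73626); u = 424.3·(-0.37787)/0.73626 + 315.9 = 98.1376, v = 811.8·(-0.05774)/0.73626 + 255.6 = 191.9395
M1: Pc = R·M1+t = (-0.25101, -0.06744, +0.70109); u = 424.3·(-0.25101)/0.70109 + 315.9 = 163.9885, v = 811.8·(-0.06744)/0.70109 + 255.6 = 177.5050
M2: Pc = R·M2+t = (-0.26693, -0.19666, +0.67934); u = 424.3·(-0.26693)/0.67934 + 315.9 = 149.1811, v = 811.8·(-0.19666)/0.67934 + 255.6 = 20.5905
M3: Pc = R·M3+t = (-0.39379, -0.18696, +0.71451); u = 424.3·(-0.39379)/0.71451 + 315.9 = 82.0540, v = 811.8·(-0.18696)/0.71451 + 255.6 = 43.1877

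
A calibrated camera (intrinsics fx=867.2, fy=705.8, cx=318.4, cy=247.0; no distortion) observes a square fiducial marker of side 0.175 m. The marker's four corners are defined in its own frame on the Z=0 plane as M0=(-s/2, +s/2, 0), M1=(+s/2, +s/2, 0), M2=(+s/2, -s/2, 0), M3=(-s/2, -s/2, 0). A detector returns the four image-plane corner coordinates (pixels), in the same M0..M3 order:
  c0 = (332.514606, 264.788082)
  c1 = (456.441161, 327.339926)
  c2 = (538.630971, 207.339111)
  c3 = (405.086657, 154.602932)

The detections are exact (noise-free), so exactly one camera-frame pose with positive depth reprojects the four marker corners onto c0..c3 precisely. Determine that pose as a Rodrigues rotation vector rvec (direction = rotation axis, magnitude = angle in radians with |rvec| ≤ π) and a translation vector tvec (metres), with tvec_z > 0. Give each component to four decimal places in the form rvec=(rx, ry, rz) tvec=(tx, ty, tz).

Intrinsics K: fx=867.2, fy=705.8, cx=318.4, cy=247.0
Marker side s = 0.175 m; corners in marker frame (Z=0):
  M0 = (-0.0875, +0.0875, 0)
  M1 = (+0.0875, +0.0875, 0)
  M2 = (+0.0875, -0.0875, 0)
  M3 = (-0.0875, -0.0875, 0)
Detected image corners:
  c0 = (332.514606, 264.788082) px
  c1 = (456.441161, 327.339926) px
  c2 = (538.630971, 207.339111) px
  c3 = (405.086657, 154.602932) px
Planar DLT: solve 8×8 A·h = b for H (H[2,2]=1):
  H  [+501.94187 -396.27467 +429.78446]
  H  [+201.10602 +680.91350 +237.67693]
  H  [-0.53892 +0.10298 +1.00000]
B = K⁻¹H; ‖b₁‖=1.057302, ‖b₂‖=1.057302; λ = 2/(‖b₁‖+‖b₂‖) = 0.945804, sign → tz>0 ⇒ λ=+0.945804
r₁ = λ·B[:,0] = (+0.73458,+0.44787,-0.50971); r₂ = λ·B[:,1] = (-0.46795,+0.87837,+0.09740)
r₃ = r₁×r₂ = (+0.49133,+0.16697,+0.85482); SVD([r₁ r₂ r₃]) → R = UVᵀ:
  R  [+0.73458 -0.46795 +0.49133]
  R  [+0.44787 +0.87837 +0.16697]
  R  [-0.50971 +0.09740 +0.85482]
t = (+0.12148, -0.01249, +0.94580) m
tr R = 2.467769; θ = arccos((tr R − 1)/2) = 0.746774 rad = 42.787°
axis k = ((R−Rᵀ)₃₂, (R−Rᵀ)₁₃, (R−Rᵀ)₂₁) / (2 sinθ) = (-0.051216, +0.736847, +0.674117)
rvec = θ·k = (-0.038246, +0.550258, +0.503413)

rvec=(-0.0382, 0.5503, 0.5034) tvec=(0.1215, -0.0125, 0.9458)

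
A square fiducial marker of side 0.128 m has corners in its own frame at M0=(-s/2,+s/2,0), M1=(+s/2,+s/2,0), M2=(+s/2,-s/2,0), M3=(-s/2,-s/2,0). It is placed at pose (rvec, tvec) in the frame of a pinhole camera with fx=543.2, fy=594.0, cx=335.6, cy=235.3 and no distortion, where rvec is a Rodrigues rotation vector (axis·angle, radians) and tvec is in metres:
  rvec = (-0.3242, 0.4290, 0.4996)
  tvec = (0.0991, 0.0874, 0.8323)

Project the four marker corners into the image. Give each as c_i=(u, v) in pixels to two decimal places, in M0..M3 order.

c0=(345.14, 316.11) c1=(415.65, 359.73) c2=(457.80, 278.45) c3=(386.40, 241.63)

Intrinsics K: fx=543.2, fy=594.0, cx=335.6, cy=235.3
Marker side s = 0.128 m; corners in marker frame (Z=0):
  M0 = (-0.0640, +0.0640, 0)
  M1 = (+0.0640, +0.0640, 0)
  M2 = (+0.0640, -0.0640, 0)
  M3 = (-0.0640, -0.0640, 0)
rvec = (-0.3242, 0.4290, 0.4996), |rvec| = θ = 0.73399 rad = 42.055°
Rodrigues: sinθ=0.66984, 1−cosθ=0.25749; R = I + sinθ·[k]× + (1−cosθ)·[k]×²:
    [+0.79274 -0.52241 +0.31409]
    [+0.38946 +0.83047 +0.39830]
    [-0.46892 -0.19343 +0.86180]
t = (0.0991, 0.0874, 0.8323) m
M0: Pc = R·M0+t = (+0.01493, +0.11562, +0.84993); u = 543.2·(+0.01493)/0.84993 + 335.6 = 345.1422, v = 594.0·(+0.11562)/0.84993 + 235.3 = 316.1077
M1: Pc = R·M1+t = (+0.11640, +0.16548, +0.78991); u = 543.2·(+0.11640)/0.78991 + 335.6 = 415.6461, v = 594.0·(+0.16548)/0.78991 + 235.3 = 359.7349
M2: Pc = R·M2+t = (+0.18327, +0.05918, +0.81467); u = 543.2·(+0.18327)/0.81467 + 335.6 = 457.7994, v = 594.0·(+0.05918)/0.81467 + 235.3 = 278.4466
M3: Pc = R·M3+t = (+0.08180, +0.00932, +0.87469); u = 543.2·(+0.08180)/0.87469 + 335.6 = 386.3986, v = 594.0·(+0.00932)/0.87469 + 235.3 = 241.6324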